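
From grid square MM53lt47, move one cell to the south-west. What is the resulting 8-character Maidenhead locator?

MM53lt36

Longitude extended square 4; −1 → 3.
Latitude extended square 7; −1 → 6.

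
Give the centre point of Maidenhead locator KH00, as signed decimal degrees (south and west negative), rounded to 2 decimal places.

-19.50, 21.00

Field K=10, H=7: +10·20° lon, +7·10° lat → SW at lon 20°, lat -20°.
Square 0, 0: +0·2° lon, +0·1° lat → SW at lon 20°, lat -20°.
Cell spans 2° lon × 1° lat. Centre is SW corner plus half of each.
latitude -19.50, longitude 21.00.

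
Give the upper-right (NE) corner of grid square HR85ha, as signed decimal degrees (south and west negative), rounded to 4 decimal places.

85.0417, -23.3333

Field H=7, R=17: +7·20° lon, +17·10° lat → SW at lon -40°, lat 80°.
Square 8, 5: +8·2° lon, +5·1° lat → SW at lon -24°, lat 85°.
Subsquare h=7, a=0: +7·0.0833333° lon, +0·0.0416667° lat → SW at lon -23.4167°, lat 85°.
Cell spans 0.0833333° lon × 0.0416667° lat. NE corner is SW corner plus one full cell.
latitude 85.0417, longitude -23.3333.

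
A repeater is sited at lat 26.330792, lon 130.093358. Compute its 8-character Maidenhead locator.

PL56bh19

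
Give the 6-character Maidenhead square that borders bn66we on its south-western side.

Longitude subsquare w = 22; −1 → 21 = v.
Latitude subsquare e = 4; −1 → 3 = d.

BN66vd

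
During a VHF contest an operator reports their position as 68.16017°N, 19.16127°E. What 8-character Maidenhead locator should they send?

JP98nd98

Offset from 180°W / 90°S: lon 199.16127°, lat 158.16017°.
Field (20°×10°, letters A–R): lon ⌊199.16127/20⌋ = 9 → J; lat ⌊158.16017/10⌋ = 15 → P.
Square (2°×1°, digits 0–9): lon ⌊19.16127/2⌋ = 9; lat ⌊8.16017/1⌋ = 8.
Subsquare (5′×2.5′, letters a–x): lon ⌊1.16127/0.0833333⌋ = 13 → n; lat ⌊0.16017/0.0416667⌋ = 3 → d.
Extended square (30″×15″, digits 0–9): lon ⌊0.07794/0.00833333⌋ = 9; lat ⌊0.03517/0.00416667⌋ = 8.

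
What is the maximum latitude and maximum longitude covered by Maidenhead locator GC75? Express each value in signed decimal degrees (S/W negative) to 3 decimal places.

-64.000, -44.000

Field G=6, C=2: +6·20° lon, +2·10° lat → SW at lon -60°, lat -70°.
Square 7, 5: +7·2° lon, +5·1° lat → SW at lon -46°, lat -65°.
Cell spans 2° lon × 1° lat. NE corner is SW corner plus one full cell.
latitude -64.000, longitude -44.000.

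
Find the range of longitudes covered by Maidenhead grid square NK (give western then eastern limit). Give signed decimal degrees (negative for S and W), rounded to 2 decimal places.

80.00, 100.00

Field N=13, K=10: +13·20° lon, +10·10° lat → SW at lon 80°, lat 10°.
Cell spans 20° lon × 10° lat.
west 80.00, east 100.00.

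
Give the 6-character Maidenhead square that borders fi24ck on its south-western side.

Longitude subsquare c = 2; −1 → 1 = b.
Latitude subsquare k = 10; −1 → 9 = j.

FI24bj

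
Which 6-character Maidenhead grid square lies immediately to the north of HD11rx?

HD12ra

Latitude subsquare x = 23; +1 → 24, wraps to 0 = a, carry into square.
Latitude square 1; +1 → 2.
The longitude characters are unchanged.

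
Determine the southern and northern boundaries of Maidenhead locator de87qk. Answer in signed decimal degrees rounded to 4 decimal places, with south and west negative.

Field D=3, E=4: +3·20° lon, +4·10° lat → SW at lon -120°, lat -50°.
Square 8, 7: +8·2° lon, +7·1° lat → SW at lon -104°, lat -43°.
Subsquare q=16, k=10: +16·0.0833333° lon, +10·0.0416667° lat → SW at lon -102.667°, lat -42.5833°.
Cell spans 0.0833333° lon × 0.0416667° lat.
south -42.5833, north -42.5417.

-42.5833, -42.5417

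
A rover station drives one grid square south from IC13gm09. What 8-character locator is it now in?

Latitude extended square 9; −1 → 8.
The longitude characters are unchanged.

IC13gm08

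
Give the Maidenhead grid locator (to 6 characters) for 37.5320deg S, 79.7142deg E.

Shift to the Maidenhead origin (180°W, 90°S): lon 259.7142, lat 52.4680.
Field: lon ⌊259.7142/20⌋ = 12 → M; lat ⌊52.4680/10⌋ = 5 → F.
Square: lon ⌊19.7142/2⌋ = 9; lat ⌊2.4680/1⌋ = 2.
Subsquare: lon ⌊1.7142/0.0833333⌋ = 20 → u; lat ⌊0.4680/0.0416667⌋ = 11 → l.

MF92ul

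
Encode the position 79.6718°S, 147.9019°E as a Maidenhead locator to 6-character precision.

Add 180° to longitude and 90° to latitude: 327.9019, 10.3282.
Field: lon ⌊327.9019/20⌋ = 16 → Q; lat ⌊10.3282/10⌋ = 1 → B.
Square: lon ⌊7.9019/2⌋ = 3; lat ⌊0.3282/1⌋ = 0.
Subsquare: lon ⌊1.9019/0.0833333⌋ = 22 → w; lat ⌊0.3282/0.0416667⌋ = 7 → h.

QB30wh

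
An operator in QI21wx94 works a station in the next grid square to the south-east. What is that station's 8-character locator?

Longitude extended square 9; +1 → 10, wraps to 0, carry into subsquare.
Longitude subsquare w = 22; +1 → 23 = x.
Latitude extended square 4; −1 → 3.

QI21xx03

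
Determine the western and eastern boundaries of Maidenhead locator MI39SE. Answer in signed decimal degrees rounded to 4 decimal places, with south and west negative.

Field M=12, I=8: +12·20° lon, +8·10° lat → SW at lon 60°, lat -10°.
Square 3, 9: +3·2° lon, +9·1° lat → SW at lon 66°, lat -1°.
Subsquare s=18, e=4: +18·0.0833333° lon, +4·0.0416667° lat → SW at lon 67.5°, lat -0.833333°.
Cell spans 0.0833333° lon × 0.0416667° lat.
west 67.5000, east 67.5833.

67.5000, 67.5833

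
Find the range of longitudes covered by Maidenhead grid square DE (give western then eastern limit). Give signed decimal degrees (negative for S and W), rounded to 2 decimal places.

Field D=3, E=4: +3·20° lon, +4·10° lat → SW at lon -120°, lat -50°.
Cell spans 20° lon × 10° lat.
west -120.00, east -100.00.

-120.00, -100.00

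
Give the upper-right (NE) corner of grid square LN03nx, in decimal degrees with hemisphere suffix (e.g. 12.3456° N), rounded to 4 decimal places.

44.0000° N, 41.1667° E

Field L=11, N=13: +11·20° lon, +13·10° lat → SW at lon 40°, lat 40°.
Square 0, 3: +0·2° lon, +3·1° lat → SW at lon 40°, lat 43°.
Subsquare n=13, x=23: +13·0.0833333° lon, +23·0.0416667° lat → SW at lon 41.0833°, lat 43.9583°.
Cell spans 0.0833333° lon × 0.0416667° lat. NE corner is SW corner plus one full cell.
latitude 44.0000° N, longitude 41.1667° E.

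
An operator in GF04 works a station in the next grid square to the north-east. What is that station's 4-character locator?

Longitude square 0; +1 → 1.
Latitude square 4; +1 → 5.

GF15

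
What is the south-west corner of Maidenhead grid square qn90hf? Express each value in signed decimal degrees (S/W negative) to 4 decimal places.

Field Q=16, N=13: +16·20° lon, +13·10° lat → SW at lon 140°, lat 40°.
Square 9, 0: +9·2° lon, +0·1° lat → SW at lon 158°, lat 40°.
Subsquare h=7, f=5: +7·0.0833333° lon, +5·0.0416667° lat → SW at lon 158.583°, lat 40.2083°.
latitude 40.2083, longitude 158.5833.

40.2083, 158.5833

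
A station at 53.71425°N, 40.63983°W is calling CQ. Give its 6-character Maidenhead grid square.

Offset from 180°W / 90°S: lon 139.3602°, lat 143.7142°.
Field (20°×10°, letters A–R): 139.3602/20 → 6 → G, 143.7142/10 → 14 → O; chars GO.
Square (2°×1°, digits 0–9): 19.3602/2 → 9, 3.7142/1 → 3; chars 93.
Subsquare (5′×2.5′, letters a–x): 1.3602/0.0833333 → 16 → q, 0.7142/0.0416667 → 17 → r; chars qr.

GO93qr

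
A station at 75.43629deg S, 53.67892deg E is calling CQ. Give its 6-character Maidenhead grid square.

LB64un

Shift to the Maidenhead origin (180°W, 90°S): lon 233.6789, lat 14.5637.
Field (20°×10°, letters A–R): 233.6789/20 → 11 → L, 14.5637/10 → 1 → B; chars LB.
Square (2°×1°, digits 0–9): 13.6789/2 → 6, 4.5637/1 → 4; chars 64.
Subsquare (5′×2.5′, letters a–x): 1.6789/0.0833333 → 20 → u, 0.5637/0.0416667 → 13 → n; chars un.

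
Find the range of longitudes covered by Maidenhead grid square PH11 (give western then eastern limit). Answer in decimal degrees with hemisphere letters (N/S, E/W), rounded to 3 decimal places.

122.000° E, 124.000° E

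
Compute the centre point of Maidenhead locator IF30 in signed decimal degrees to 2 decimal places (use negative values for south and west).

-39.50, -13.00

Field I=8, F=5: +8·20° lon, +5·10° lat → SW at lon -20°, lat -40°.
Square 3, 0: +3·2° lon, +0·1° lat → SW at lon -14°, lat -40°.
Cell spans 2° lon × 1° lat. Centre is SW corner plus half of each.
latitude -39.50, longitude -13.00.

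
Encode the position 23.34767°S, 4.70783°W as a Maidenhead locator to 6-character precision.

Add 180° to longitude and 90° to latitude: 175.2922, 66.6523.
Field: lon ⌊175.2922/20⌋ = 8 → I; lat ⌊66.6523/10⌋ = 6 → G.
Square: lon ⌊15.2922/2⌋ = 7; lat ⌊6.6523/1⌋ = 6.
Subsquare: lon ⌊1.2922/0.0833333⌋ = 15 → p; lat ⌊0.6523/0.0416667⌋ = 15 → p.

IG76pp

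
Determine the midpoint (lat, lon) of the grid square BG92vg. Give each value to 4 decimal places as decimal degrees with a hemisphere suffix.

27.7292° S, 140.2083° W

Field B=1, G=6: +1·20° lon, +6·10° lat → SW at lon -160°, lat -30°.
Square 9, 2: +9·2° lon, +2·1° lat → SW at lon -142°, lat -28°.
Subsquare v=21, g=6: +21·0.0833333° lon, +6·0.0416667° lat → SW at lon -140.25°, lat -27.75°.
Cell spans 0.0833333° lon × 0.0416667° lat. Centre is SW corner plus half of each.
latitude 27.7292° S, longitude 140.2083° W.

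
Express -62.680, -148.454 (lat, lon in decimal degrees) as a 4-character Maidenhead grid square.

BC57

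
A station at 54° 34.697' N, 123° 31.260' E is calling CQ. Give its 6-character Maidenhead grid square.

PO14sn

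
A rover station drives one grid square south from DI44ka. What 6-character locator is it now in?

DI43kx

Latitude subsquare a = 0; −1 → -1, wraps to 23 = x, carry into square.
Latitude square 4; −1 → 3.
The longitude characters are unchanged.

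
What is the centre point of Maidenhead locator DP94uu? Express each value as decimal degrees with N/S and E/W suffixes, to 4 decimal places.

Field D=3, P=15: +3·20° lon, +15·10° lat → SW at lon -120°, lat 60°.
Square 9, 4: +9·2° lon, +4·1° lat → SW at lon -102°, lat 64°.
Subsquare u=20, u=20: +20·0.0833333° lon, +20·0.0416667° lat → SW at lon -100.333°, lat 64.8333°.
Cell spans 0.0833333° lon × 0.0416667° lat. Centre is SW corner plus half of each.
latitude 64.8542° N, longitude 100.2917° W.

64.8542° N, 100.2917° W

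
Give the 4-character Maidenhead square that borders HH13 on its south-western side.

HH02

Longitude square 1; −1 → 0.
Latitude square 3; −1 → 2.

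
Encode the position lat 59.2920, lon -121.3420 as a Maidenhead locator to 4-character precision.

Add 180° to longitude and 90° to latitude: 58.66, 149.29.
Field (20°×10°, letters A–R): lon ⌊58.66/20⌋ = 2 → C; lat ⌊149.29/10⌋ = 14 → O.
Square (2°×1°, digits 0–9): lon ⌊18.66/2⌋ = 9; lat ⌊9.29/1⌋ = 9.

CO99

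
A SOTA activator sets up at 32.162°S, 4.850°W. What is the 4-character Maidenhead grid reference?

Add 180° to longitude and 90° to latitude: 175.15, 57.84.
Field: lon ⌊175.15/20⌋ = 8 → I; lat ⌊57.84/10⌋ = 5 → F.
Square: lon ⌊15.15/2⌋ = 7; lat ⌊7.84/1⌋ = 7.

IF77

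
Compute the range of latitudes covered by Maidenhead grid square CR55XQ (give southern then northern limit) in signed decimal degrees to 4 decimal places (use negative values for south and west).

Field C=2, R=17: +2·20° lon, +17·10° lat → SW at lon -140°, lat 80°.
Square 5, 5: +5·2° lon, +5·1° lat → SW at lon -130°, lat 85°.
Subsquare x=23, q=16: +23·0.0833333° lon, +16·0.0416667° lat → SW at lon -128.083°, lat 85.6667°.
Cell spans 0.0833333° lon × 0.0416667° lat.
south 85.6667, north 85.7083.

85.6667, 85.7083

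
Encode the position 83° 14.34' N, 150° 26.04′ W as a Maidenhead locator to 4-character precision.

BR43

Offset from 180°W / 90°S: lon 29.57°, lat 173.24°.
Field: lon ⌊29.57/20⌋ = 1 → B; lat ⌊173.24/10⌋ = 17 → R.
Square: lon ⌊9.57/2⌋ = 4; lat ⌊3.24/1⌋ = 3.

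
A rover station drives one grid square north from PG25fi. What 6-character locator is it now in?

Latitude subsquare i = 8; +1 → 9 = j.
The longitude characters are unchanged.

PG25fj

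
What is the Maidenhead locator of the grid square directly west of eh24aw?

EH14xw

Longitude subsquare a = 0; −1 → -1, wraps to 23 = x, carry into square.
Longitude square 2; −1 → 1.
The latitude characters are unchanged.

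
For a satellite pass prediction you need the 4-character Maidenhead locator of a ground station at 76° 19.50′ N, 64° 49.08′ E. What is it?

Shift to the Maidenhead origin (180°W, 90°S): lon 244.82, lat 166.32.
Field: lon ⌊244.82/20⌋ = 12 → M; lat ⌊166.32/10⌋ = 16 → Q.
Square: lon ⌊4.82/2⌋ = 2; lat ⌊6.32/1⌋ = 6.

MQ26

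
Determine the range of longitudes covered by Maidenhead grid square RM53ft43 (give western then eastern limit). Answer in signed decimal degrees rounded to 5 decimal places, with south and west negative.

170.45000, 170.45833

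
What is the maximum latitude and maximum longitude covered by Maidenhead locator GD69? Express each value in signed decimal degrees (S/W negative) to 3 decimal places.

-50.000, -46.000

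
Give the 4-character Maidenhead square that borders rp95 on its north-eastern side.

Longitude square 9; +1 → 10, wraps to 0, carry into field.
Longitude field R = 17; +1 → 18, wraps to 0 = A, wrapping around the antimeridian.
Latitude square 5; +1 → 6.

AP06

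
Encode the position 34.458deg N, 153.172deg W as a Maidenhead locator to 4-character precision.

Offset from 180°W / 90°S: lon 26.83°, lat 124.46°.
Field: 26.83/20 → 1 → B, 124.46/10 → 12 → M; chars BM.
Square: 6.83/2 → 3, 4.46/1 → 4; chars 34.

BM34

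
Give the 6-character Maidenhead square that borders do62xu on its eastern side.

Longitude subsquare x = 23; +1 → 24, wraps to 0 = a, carry into square.
Longitude square 6; +1 → 7.
The latitude characters are unchanged.

DO72au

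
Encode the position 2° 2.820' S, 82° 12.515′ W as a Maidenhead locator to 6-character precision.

Offset from 180°W / 90°S: lon 97.7914°, lat 87.9530°.
Field: 97.7914/20 → 4 → E, 87.9530/10 → 8 → I; chars EI.
Square: 17.7914/2 → 8, 7.9530/1 → 7; chars 87.
Subsquare: 1.7914/0.0833333 → 21 → v, 0.9530/0.0416667 → 22 → w; chars vw.

EI87vw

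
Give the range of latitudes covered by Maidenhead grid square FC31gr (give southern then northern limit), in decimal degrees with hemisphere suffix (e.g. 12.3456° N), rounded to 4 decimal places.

68.2917° S, 68.2500° S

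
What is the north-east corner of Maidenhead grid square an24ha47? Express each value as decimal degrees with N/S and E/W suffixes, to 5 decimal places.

44.03333° N, 175.37500° W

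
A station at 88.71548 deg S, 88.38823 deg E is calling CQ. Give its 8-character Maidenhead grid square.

Offset from 180°W / 90°S: lon 268.38823°, lat 1.28452°.
Field: lon ⌊268.38823/20⌋ = 13 → N; lat ⌊1.28452/10⌋ = 0 → A.
Square: lon ⌊8.38823/2⌋ = 4; lat ⌊1.28452/1⌋ = 1.
Subsquare: lon ⌊0.38823/0.0833333⌋ = 4 → e; lat ⌊0.28452/0.0416667⌋ = 6 → g.
Extended square: lon ⌊0.05490/0.00833333⌋ = 6; lat ⌊0.03452/0.00416667⌋ = 8.

NA41eg68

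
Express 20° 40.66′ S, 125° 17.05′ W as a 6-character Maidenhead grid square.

Add 180° to longitude and 90° to latitude: 54.7158, 69.3223.
Field: 54.7158/20 → 2 → C, 69.3223/10 → 6 → G; chars CG.
Square: 14.7158/2 → 7, 9.3223/1 → 9; chars 79.
Subsquare: 0.7158/0.0833333 → 8 → i, 0.3223/0.0416667 → 7 → h; chars ih.

CG79ih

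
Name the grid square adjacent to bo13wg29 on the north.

BO13wh20

Latitude extended square 9; +1 → 10, wraps to 0, carry into subsquare.
Latitude subsquare g = 6; +1 → 7 = h.
The longitude characters are unchanged.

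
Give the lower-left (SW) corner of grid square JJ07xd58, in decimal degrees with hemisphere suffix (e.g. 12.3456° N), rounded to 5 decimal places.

7.15833° N, 1.95833° E

Field J=9, J=9: +9·20° lon, +9·10° lat → SW at lon 0°, lat 0°.
Square 0, 7: +0·2° lon, +7·1° lat → SW at lon 0°, lat 7°.
Subsquare x=23, d=3: +23·0.0833333° lon, +3·0.0416667° lat → SW at lon 1.91667°, lat 7.125°.
Extended square 5, 8: +5·0.00833333° lon, +8·0.00416667° lat → SW at lon 1.95833°, lat 7.15833°.
latitude 7.15833° N, longitude 1.95833° E.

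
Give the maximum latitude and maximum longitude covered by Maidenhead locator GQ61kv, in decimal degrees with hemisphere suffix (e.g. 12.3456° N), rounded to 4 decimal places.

Field G=6, Q=16: +6·20° lon, +16·10° lat → SW at lon -60°, lat 70°.
Square 6, 1: +6·2° lon, +1·1° lat → SW at lon -48°, lat 71°.
Subsquare k=10, v=21: +10·0.0833333° lon, +21·0.0416667° lat → SW at lon -47.1667°, lat 71.875°.
Cell spans 0.0833333° lon × 0.0416667° lat. NE corner is SW corner plus one full cell.
latitude 71.9167° N, longitude 47.0833° W.

71.9167° N, 47.0833° W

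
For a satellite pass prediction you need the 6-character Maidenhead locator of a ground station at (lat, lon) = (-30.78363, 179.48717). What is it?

RF99rf

Offset from 180°W / 90°S: lon 359.4872°, lat 59.2164°.
Field: lon ⌊359.4872/20⌋ = 17 → R; lat ⌊59.2164/10⌋ = 5 → F.
Square: lon ⌊19.4872/2⌋ = 9; lat ⌊9.2164/1⌋ = 9.
Subsquare: lon ⌊1.4872/0.0833333⌋ = 17 → r; lat ⌊0.2164/0.0416667⌋ = 5 → f.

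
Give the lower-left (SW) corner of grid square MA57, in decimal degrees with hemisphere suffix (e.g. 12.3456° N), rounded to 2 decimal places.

83.00° S, 70.00° E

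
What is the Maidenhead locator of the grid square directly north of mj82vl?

Latitude subsquare l = 11; +1 → 12 = m.
The longitude characters are unchanged.

MJ82vm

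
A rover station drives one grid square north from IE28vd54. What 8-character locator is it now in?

IE28vd55

Latitude extended square 4; +1 → 5.
The longitude characters are unchanged.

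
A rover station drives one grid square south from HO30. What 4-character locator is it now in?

Latitude square 0; −1 → -1, wraps to 9, carry into field.
Latitude field O = 14; −1 → 13 = N.
The longitude characters are unchanged.

HN39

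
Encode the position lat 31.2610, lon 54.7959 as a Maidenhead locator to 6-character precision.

Shift to the Maidenhead origin (180°W, 90°S): lon 234.7959, lat 121.2610.
Field: 234.7959/20 → 11 → L, 121.2610/10 → 12 → M; chars LM.
Square: 14.7959/2 → 7, 1.2610/1 → 1; chars 71.
Subsquare: 0.7959/0.0833333 → 9 → j, 0.2610/0.0416667 → 6 → g; chars jg.

LM71jg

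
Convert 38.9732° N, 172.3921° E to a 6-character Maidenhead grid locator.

Shift to the Maidenhead origin (180°W, 90°S): lon 352.3921, lat 128.9732.
Field: 352.3921/20 → 17 → R, 128.9732/10 → 12 → M; chars RM.
Square: 12.3921/2 → 6, 8.9732/1 → 8; chars 68.
Subsquare: 0.3921/0.0833333 → 4 → e, 0.9732/0.0416667 → 23 → x; chars ex.

RM68ex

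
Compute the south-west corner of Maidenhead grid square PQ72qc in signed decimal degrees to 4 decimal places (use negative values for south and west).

Field P=15, Q=16: +15·20° lon, +16·10° lat → SW at lon 120°, lat 70°.
Square 7, 2: +7·2° lon, +2·1° lat → SW at lon 134°, lat 72°.
Subsquare q=16, c=2: +16·0.0833333° lon, +2·0.0416667° lat → SW at lon 135.333°, lat 72.0833°.
latitude 72.0833, longitude 135.3333.

72.0833, 135.3333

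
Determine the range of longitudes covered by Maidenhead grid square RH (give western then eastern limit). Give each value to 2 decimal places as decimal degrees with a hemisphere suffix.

160.00° E, 180.00° E

Field R=17, H=7: +17·20° lon, +7·10° lat → SW at lon 160°, lat -20°.
Cell spans 20° lon × 10° lat.
west 160.00° E, east 180.00° E.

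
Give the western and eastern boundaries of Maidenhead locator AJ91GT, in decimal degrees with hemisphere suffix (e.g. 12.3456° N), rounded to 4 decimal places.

Field A=0, J=9: +0·20° lon, +9·10° lat → SW at lon -180°, lat 0°.
Square 9, 1: +9·2° lon, +1·1° lat → SW at lon -162°, lat 1°.
Subsquare g=6, t=19: +6·0.0833333° lon, +19·0.0416667° lat → SW at lon -161.5°, lat 1.79167°.
Cell spans 0.0833333° lon × 0.0416667° lat.
west 161.5000° W, east 161.4167° W.

161.5000° W, 161.4167° W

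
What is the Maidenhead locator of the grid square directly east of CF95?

DF05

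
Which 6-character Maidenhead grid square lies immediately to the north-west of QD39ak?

QD29xl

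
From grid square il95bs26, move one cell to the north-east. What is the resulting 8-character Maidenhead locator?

Longitude extended square 2; +1 → 3.
Latitude extended square 6; +1 → 7.

IL95bs37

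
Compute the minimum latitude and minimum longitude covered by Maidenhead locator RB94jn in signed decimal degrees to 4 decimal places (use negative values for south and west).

Field R=17, B=1: +17·20° lon, +1·10° lat → SW at lon 160°, lat -80°.
Square 9, 4: +9·2° lon, +4·1° lat → SW at lon 178°, lat -76°.
Subsquare j=9, n=13: +9·0.0833333° lon, +13·0.0416667° lat → SW at lon 178.75°, lat -75.4583°.
latitude -75.4583, longitude 178.7500.

-75.4583, 178.7500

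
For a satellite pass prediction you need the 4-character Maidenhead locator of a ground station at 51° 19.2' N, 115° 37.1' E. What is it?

OO71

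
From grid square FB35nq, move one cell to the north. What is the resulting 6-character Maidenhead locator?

FB35nr

Latitude subsquare q = 16; +1 → 17 = r.
The longitude characters are unchanged.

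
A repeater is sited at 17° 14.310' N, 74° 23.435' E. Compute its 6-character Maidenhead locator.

MK77ef

Shift to the Maidenhead origin (180°W, 90°S): lon 254.3906, lat 107.2385.
Field: 254.3906/20 → 12 → M, 107.2385/10 → 10 → K; chars MK.
Square: 14.3906/2 → 7, 7.2385/1 → 7; chars 77.
Subsquare: 0.3906/0.0833333 → 4 → e, 0.2385/0.0416667 → 5 → f; chars ef.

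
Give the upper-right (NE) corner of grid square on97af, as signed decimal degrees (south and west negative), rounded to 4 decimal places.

Field O=14, N=13: +14·20° lon, +13·10° lat → SW at lon 100°, lat 40°.
Square 9, 7: +9·2° lon, +7·1° lat → SW at lon 118°, lat 47°.
Subsquare a=0, f=5: +0·0.0833333° lon, +5·0.0416667° lat → SW at lon 118°, lat 47.2083°.
Cell spans 0.0833333° lon × 0.0416667° lat. NE corner is SW corner plus one full cell.
latitude 47.2500, longitude 118.0833.

47.2500, 118.0833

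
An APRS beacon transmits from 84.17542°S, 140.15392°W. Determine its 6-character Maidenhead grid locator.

BA95wt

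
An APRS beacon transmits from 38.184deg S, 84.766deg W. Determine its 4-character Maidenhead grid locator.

EF71

Shift to the Maidenhead origin (180°W, 90°S): lon 95.23, lat 51.82.
Field: 95.23/20 → 4 → E, 51.82/10 → 5 → F; chars EF.
Square: 15.23/2 → 7, 1.82/1 → 1; chars 71.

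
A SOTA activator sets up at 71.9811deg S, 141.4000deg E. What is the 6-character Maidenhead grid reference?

Shift to the Maidenhead origin (180°W, 90°S): lon 321.4000, lat 18.0189.
Field (20°×10°, letters A–R): 321.4000/20 → 16 → Q, 18.0189/10 → 1 → B; chars QB.
Square (2°×1°, digits 0–9): 1.4000/2 → 0, 8.0189/1 → 8; chars 08.
Subsquare (5′×2.5′, letters a–x): 1.4000/0.0833333 → 16 → q, 0.0189/0.0416667 → 0 → a; chars qa.

QB08qa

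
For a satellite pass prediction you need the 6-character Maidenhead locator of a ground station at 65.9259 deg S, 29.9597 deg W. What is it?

HC54ab

Shift to the Maidenhead origin (180°W, 90°S): lon 150.0403, lat 24.0741.
Field (20°×10°, letters A–R): 150.0403/20 → 7 → H, 24.0741/10 → 2 → C; chars HC.
Square (2°×1°, digits 0–9): 10.0403/2 → 5, 4.0741/1 → 4; chars 54.
Subsquare (5′×2.5′, letters a–x): 0.0403/0.0833333 → 0 → a, 0.0741/0.0416667 → 1 → b; chars ab.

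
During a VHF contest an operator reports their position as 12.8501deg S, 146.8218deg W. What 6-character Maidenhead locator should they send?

BH67od

Shift to the Maidenhead origin (180°W, 90°S): lon 33.1782, lat 77.1499.
Field: 33.1782/20 → 1 → B, 77.1499/10 → 7 → H; chars BH.
Square: 13.1782/2 → 6, 7.1499/1 → 7; chars 67.
Subsquare: 1.1782/0.0833333 → 14 → o, 0.1499/0.0416667 → 3 → d; chars od.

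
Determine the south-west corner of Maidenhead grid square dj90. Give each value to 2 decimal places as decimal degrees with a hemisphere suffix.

0.00° N, 102.00° W

Field D=3, J=9: +3·20° lon, +9·10° lat → SW at lon -120°, lat 0°.
Square 9, 0: +9·2° lon, +0·1° lat → SW at lon -102°, lat 0°.
latitude 0.00° N, longitude 102.00° W.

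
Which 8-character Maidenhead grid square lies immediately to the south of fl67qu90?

FL67qt99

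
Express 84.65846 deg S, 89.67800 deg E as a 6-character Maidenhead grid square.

NA45ui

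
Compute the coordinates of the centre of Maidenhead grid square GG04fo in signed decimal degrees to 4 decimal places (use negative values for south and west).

Field G=6, G=6: +6·20° lon, +6·10° lat → SW at lon -60°, lat -30°.
Square 0, 4: +0·2° lon, +4·1° lat → SW at lon -60°, lat -26°.
Subsquare f=5, o=14: +5·0.0833333° lon, +14·0.0416667° lat → SW at lon -59.5833°, lat -25.4167°.
Cell spans 0.0833333° lon × 0.0416667° lat. Centre is SW corner plus half of each.
latitude -25.3958, longitude -59.5417.

-25.3958, -59.5417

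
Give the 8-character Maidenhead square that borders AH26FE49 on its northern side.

AH26ff40

Latitude extended square 9; +1 → 10, wraps to 0, carry into subsquare.
Latitude subsquare e = 4; +1 → 5 = f.
The longitude characters are unchanged.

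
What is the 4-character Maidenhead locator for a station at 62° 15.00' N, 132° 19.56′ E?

PP62

Offset from 180°W / 90°S: lon 312.33°, lat 152.25°.
Field: 312.33/20 → 15 → P, 152.25/10 → 15 → P; chars PP.
Square: 12.33/2 → 6, 2.25/1 → 2; chars 62.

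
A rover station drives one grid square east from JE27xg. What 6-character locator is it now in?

Longitude subsquare x = 23; +1 → 24, wraps to 0 = a, carry into square.
Longitude square 2; +1 → 3.
The latitude characters are unchanged.

JE37ag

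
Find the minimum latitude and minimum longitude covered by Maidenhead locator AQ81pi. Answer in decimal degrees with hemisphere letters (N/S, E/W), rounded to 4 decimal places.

Field A=0, Q=16: +0·20° lon, +16·10° lat → SW at lon -180°, lat 70°.
Square 8, 1: +8·2° lon, +1·1° lat → SW at lon -164°, lat 71°.
Subsquare p=15, i=8: +15·0.0833333° lon, +8·0.0416667° lat → SW at lon -162.75°, lat 71.3333°.
latitude 71.3333° N, longitude 162.7500° W.

71.3333° N, 162.7500° W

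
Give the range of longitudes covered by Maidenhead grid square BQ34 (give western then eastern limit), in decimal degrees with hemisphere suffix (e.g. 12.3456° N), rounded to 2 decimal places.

Field B=1, Q=16: +1·20° lon, +16·10° lat → SW at lon -160°, lat 70°.
Square 3, 4: +3·2° lon, +4·1° lat → SW at lon -154°, lat 74°.
Cell spans 2° lon × 1° lat.
west 154.00° W, east 152.00° W.

154.00° W, 152.00° W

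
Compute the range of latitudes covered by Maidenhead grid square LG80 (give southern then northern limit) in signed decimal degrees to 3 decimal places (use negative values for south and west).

-30.000, -29.000

Field L=11, G=6: +11·20° lon, +6·10° lat → SW at lon 40°, lat -30°.
Square 8, 0: +8·2° lon, +0·1° lat → SW at lon 56°, lat -30°.
Cell spans 2° lon × 1° lat.
south -30.000, north -29.000.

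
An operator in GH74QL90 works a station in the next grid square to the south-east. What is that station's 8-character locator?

Longitude extended square 9; +1 → 10, wraps to 0, carry into subsquare.
Longitude subsquare q = 16; +1 → 17 = r.
Latitude extended square 0; −1 → -1, wraps to 9, carry into subsquare.
Latitude subsquare l = 11; −1 → 10 = k.

GH74rk09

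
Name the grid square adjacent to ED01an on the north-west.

DD91xo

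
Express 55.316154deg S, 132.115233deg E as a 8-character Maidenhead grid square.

PD64bq34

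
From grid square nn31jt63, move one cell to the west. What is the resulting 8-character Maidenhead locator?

NN31jt53

Longitude extended square 6; −1 → 5.
The latitude characters are unchanged.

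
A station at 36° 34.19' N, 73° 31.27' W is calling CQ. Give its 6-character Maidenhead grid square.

Offset from 180°W / 90°S: lon 106.4788°, lat 126.5698°.
Field (20°×10°, letters A–R): lon ⌊106.4788/20⌋ = 5 → F; lat ⌊126.5698/10⌋ = 12 → M.
Square (2°×1°, digits 0–9): lon ⌊6.4788/2⌋ = 3; lat ⌊6.5698/1⌋ = 6.
Subsquare (5′×2.5′, letters a–x): lon ⌊0.4788/0.0833333⌋ = 5 → f; lat ⌊0.5698/0.0416667⌋ = 13 → n.

FM36fn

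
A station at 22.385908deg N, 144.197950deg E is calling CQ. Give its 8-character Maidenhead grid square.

Offset from 180°W / 90°S: lon 324.19795°, lat 112.38591°.
Field: lon ⌊324.19795/20⌋ = 16 → Q; lat ⌊112.38591/10⌋ = 11 → L.
Square: lon ⌊4.19795/2⌋ = 2; lat ⌊2.38591/1⌋ = 2.
Subsquare: lon ⌊0.19795/0.0833333⌋ = 2 → c; lat ⌊0.38591/0.0416667⌋ = 9 → j.
Extended square: lon ⌊0.03128/0.00833333⌋ = 3; lat ⌊0.01091/0.00416667⌋ = 2.

QL22cj32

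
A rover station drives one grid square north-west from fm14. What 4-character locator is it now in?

FM05

Longitude square 1; −1 → 0.
Latitude square 4; +1 → 5.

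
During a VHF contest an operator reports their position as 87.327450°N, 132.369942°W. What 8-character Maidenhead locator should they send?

CR37th58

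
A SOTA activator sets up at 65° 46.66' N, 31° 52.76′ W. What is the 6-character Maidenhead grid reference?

Shift to the Maidenhead origin (180°W, 90°S): lon 148.1207, lat 155.7777.
Field: lon ⌊148.1207/20⌋ = 7 → H; lat ⌊155.7777/10⌋ = 15 → P.
Square: lon ⌊8.1207/2⌋ = 4; lat ⌊5.7777/1⌋ = 5.
Subsquare: lon ⌊0.1207/0.0833333⌋ = 1 → b; lat ⌊0.7777/0.0416667⌋ = 18 → s.

HP45bs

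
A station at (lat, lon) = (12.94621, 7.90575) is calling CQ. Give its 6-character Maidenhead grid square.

JK32ww

Shift to the Maidenhead origin (180°W, 90°S): lon 187.9058, lat 102.9462.
Field: 187.9058/20 → 9 → J, 102.9462/10 → 10 → K; chars JK.
Square: 7.9058/2 → 3, 2.9462/1 → 2; chars 32.
Subsquare: 1.9058/0.0833333 → 22 → w, 0.9462/0.0416667 → 22 → w; chars ww.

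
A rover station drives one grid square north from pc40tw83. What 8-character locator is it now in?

PC40tw84

Latitude extended square 3; +1 → 4.
The longitude characters are unchanged.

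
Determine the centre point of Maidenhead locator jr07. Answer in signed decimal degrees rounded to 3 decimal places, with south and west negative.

87.500, 1.000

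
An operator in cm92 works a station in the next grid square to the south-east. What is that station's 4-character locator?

Longitude square 9; +1 → 10, wraps to 0, carry into field.
Longitude field C = 2; +1 → 3 = D.
Latitude square 2; −1 → 1.

DM01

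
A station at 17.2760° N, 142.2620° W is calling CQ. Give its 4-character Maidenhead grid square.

Shift to the Maidenhead origin (180°W, 90°S): lon 37.74, lat 107.28.
Field: 37.74/20 → 1 → B, 107.28/10 → 10 → K; chars BK.
Square: 17.74/2 → 8, 7.28/1 → 7; chars 87.

BK87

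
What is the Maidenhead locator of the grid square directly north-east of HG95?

IG06

Longitude square 9; +1 → 10, wraps to 0, carry into field.
Longitude field H = 7; +1 → 8 = I.
Latitude square 5; +1 → 6.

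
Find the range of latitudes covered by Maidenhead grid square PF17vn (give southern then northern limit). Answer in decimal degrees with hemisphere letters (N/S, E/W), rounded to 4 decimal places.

32.4583° S, 32.4167° S

Field P=15, F=5: +15·20° lon, +5·10° lat → SW at lon 120°, lat -40°.
Square 1, 7: +1·2° lon, +7·1° lat → SW at lon 122°, lat -33°.
Subsquare v=21, n=13: +21·0.0833333° lon, +13·0.0416667° lat → SW at lon 123.75°, lat -32.4583°.
Cell spans 0.0833333° lon × 0.0416667° lat.
south 32.4583° S, north 32.4167° S.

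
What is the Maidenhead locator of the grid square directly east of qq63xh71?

QQ63xh81

Longitude extended square 7; +1 → 8.
The latitude characters are unchanged.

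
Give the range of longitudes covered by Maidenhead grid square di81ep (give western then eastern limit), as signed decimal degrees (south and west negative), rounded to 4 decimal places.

-103.6667, -103.5833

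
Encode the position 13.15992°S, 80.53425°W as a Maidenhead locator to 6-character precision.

EH96ru

Offset from 180°W / 90°S: lon 99.4657°, lat 76.8401°.
Field: 99.4657/20 → 4 → E, 76.8401/10 → 7 → H; chars EH.
Square: 19.4657/2 → 9, 6.8401/1 → 6; chars 96.
Subsquare: 1.4657/0.0833333 → 17 → r, 0.8401/0.0416667 → 20 → u; chars ru.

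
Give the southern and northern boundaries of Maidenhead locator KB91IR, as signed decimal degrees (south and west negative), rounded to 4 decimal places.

-78.2917, -78.2500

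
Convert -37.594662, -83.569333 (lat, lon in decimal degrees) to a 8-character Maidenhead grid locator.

EF82fj17

Shift to the Maidenhead origin (180°W, 90°S): lon 96.43067, lat 52.40534.
Field: lon ⌊96.43067/20⌋ = 4 → E; lat ⌊52.40534/10⌋ = 5 → F.
Square: lon ⌊16.43067/2⌋ = 8; lat ⌊2.40534/1⌋ = 2.
Subsquare: lon ⌊0.43067/0.0833333⌋ = 5 → f; lat ⌊0.40534/0.0416667⌋ = 9 → j.
Extended square: lon ⌊0.01400/0.00833333⌋ = 1; lat ⌊0.03034/0.00416667⌋ = 7.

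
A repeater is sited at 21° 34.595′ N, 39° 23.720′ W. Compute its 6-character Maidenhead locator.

Shift to the Maidenhead origin (180°W, 90°S): lon 140.6047, lat 111.5766.
Field: lon ⌊140.6047/20⌋ = 7 → H; lat ⌊111.5766/10⌋ = 11 → L.
Square: lon ⌊0.6047/2⌋ = 0; lat ⌊1.5766/1⌋ = 1.
Subsquare: lon ⌊0.6047/0.0833333⌋ = 7 → h; lat ⌊0.5766/0.0416667⌋ = 13 → n.

HL01hn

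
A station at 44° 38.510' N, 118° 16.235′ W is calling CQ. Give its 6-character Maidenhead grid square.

DN04up

Offset from 180°W / 90°S: lon 61.7294°, lat 134.6418°.
Field (20°×10°, letters A–R): lon ⌊61.7294/20⌋ = 3 → D; lat ⌊134.6418/10⌋ = 13 → N.
Square (2°×1°, digits 0–9): lon ⌊1.7294/2⌋ = 0; lat ⌊4.6418/1⌋ = 4.
Subsquare (5′×2.5′, letters a–x): lon ⌊1.7294/0.0833333⌋ = 20 → u; lat ⌊0.6418/0.0416667⌋ = 15 → p.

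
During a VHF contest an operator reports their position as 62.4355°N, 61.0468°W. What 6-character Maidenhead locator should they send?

FP92lk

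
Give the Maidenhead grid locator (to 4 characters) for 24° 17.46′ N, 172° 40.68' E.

RL64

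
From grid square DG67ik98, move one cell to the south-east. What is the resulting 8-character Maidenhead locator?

DG67jk07

Longitude extended square 9; +1 → 10, wraps to 0, carry into subsquare.
Longitude subsquare i = 8; +1 → 9 = j.
Latitude extended square 8; −1 → 7.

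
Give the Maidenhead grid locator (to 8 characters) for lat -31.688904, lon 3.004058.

Offset from 180°W / 90°S: lon 183.00406°, lat 58.31110°.
Field: lon ⌊183.00406/20⌋ = 9 → J; lat ⌊58.31110/10⌋ = 5 → F.
Square: lon ⌊3.00406/2⌋ = 1; lat ⌊8.31110/1⌋ = 8.
Subsquare: lon ⌊1.00406/0.0833333⌋ = 12 → m; lat ⌊0.31110/0.0416667⌋ = 7 → h.
Extended square: lon ⌊0.00406/0.00833333⌋ = 0; lat ⌊0.01943/0.00416667⌋ = 4.

JF18mh04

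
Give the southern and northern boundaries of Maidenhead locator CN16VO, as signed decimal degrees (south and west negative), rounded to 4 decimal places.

46.5833, 46.6250

Field C=2, N=13: +2·20° lon, +13·10° lat → SW at lon -140°, lat 40°.
Square 1, 6: +1·2° lon, +6·1° lat → SW at lon -138°, lat 46°.
Subsquare v=21, o=14: +21·0.0833333° lon, +14·0.0416667° lat → SW at lon -136.25°, lat 46.5833°.
Cell spans 0.0833333° lon × 0.0416667° lat.
south 46.5833, north 46.6250.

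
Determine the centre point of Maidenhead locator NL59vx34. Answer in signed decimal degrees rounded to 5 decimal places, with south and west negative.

29.97708, 91.77917

Field N=13, L=11: +13·20° lon, +11·10° lat → SW at lon 80°, lat 20°.
Square 5, 9: +5·2° lon, +9·1° lat → SW at lon 90°, lat 29°.
Subsquare v=21, x=23: +21·0.0833333° lon, +23·0.0416667° lat → SW at lon 91.75°, lat 29.9583°.
Extended square 3, 4: +3·0.00833333° lon, +4·0.00416667° lat → SW at lon 91.775°, lat 29.975°.
Cell spans 0.00833333° lon × 0.00416667° lat. Centre is SW corner plus half of each.
latitude 29.97708, longitude 91.77917.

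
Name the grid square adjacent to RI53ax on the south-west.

Longitude subsquare a = 0; −1 → -1, wraps to 23 = x, carry into square.
Longitude square 5; −1 → 4.
Latitude subsquare x = 23; −1 → 22 = w.

RI43xw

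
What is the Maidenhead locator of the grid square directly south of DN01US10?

Latitude extended square 0; −1 → -1, wraps to 9, carry into subsquare.
Latitude subsquare s = 18; −1 → 17 = r.
The longitude characters are unchanged.

DN01ur19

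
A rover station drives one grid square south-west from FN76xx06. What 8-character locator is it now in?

FN76wx95

Longitude extended square 0; −1 → -1, wraps to 9, carry into subsquare.
Longitude subsquare x = 23; −1 → 22 = w.
Latitude extended square 6; −1 → 5.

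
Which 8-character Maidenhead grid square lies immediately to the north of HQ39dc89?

HQ39dd80

Latitude extended square 9; +1 → 10, wraps to 0, carry into subsquare.
Latitude subsquare c = 2; +1 → 3 = d.
The longitude characters are unchanged.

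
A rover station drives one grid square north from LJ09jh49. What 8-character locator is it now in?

LJ09ji40

Latitude extended square 9; +1 → 10, wraps to 0, carry into subsquare.
Latitude subsquare h = 7; +1 → 8 = i.
The longitude characters are unchanged.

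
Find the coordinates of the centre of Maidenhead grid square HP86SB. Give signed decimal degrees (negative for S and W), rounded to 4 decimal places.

66.0625, -22.4583

Field H=7, P=15: +7·20° lon, +15·10° lat → SW at lon -40°, lat 60°.
Square 8, 6: +8·2° lon, +6·1° lat → SW at lon -24°, lat 66°.
Subsquare s=18, b=1: +18·0.0833333° lon, +1·0.0416667° lat → SW at lon -22.5°, lat 66.0417°.
Cell spans 0.0833333° lon × 0.0416667° lat. Centre is SW corner plus half of each.
latitude 66.0625, longitude -22.4583.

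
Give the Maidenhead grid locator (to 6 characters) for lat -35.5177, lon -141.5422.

Shift to the Maidenhead origin (180°W, 90°S): lon 38.4578, lat 54.4823.
Field: 38.4578/20 → 1 → B, 54.4823/10 → 5 → F; chars BF.
Square: 18.4578/2 → 9, 4.4823/1 → 4; chars 94.
Subsquare: 0.4578/0.0833333 → 5 → f, 0.4823/0.0416667 → 11 → l; chars fl.

BF94fl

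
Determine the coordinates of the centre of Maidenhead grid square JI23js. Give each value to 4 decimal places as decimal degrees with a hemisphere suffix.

6.2292° S, 4.7917° E

Field J=9, I=8: +9·20° lon, +8·10° lat → SW at lon 0°, lat -10°.
Square 2, 3: +2·2° lon, +3·1° lat → SW at lon 4°, lat -7°.
Subsquare j=9, s=18: +9·0.0833333° lon, +18·0.0416667° lat → SW at lon 4.75°, lat -6.25°.
Cell spans 0.0833333° lon × 0.0416667° lat. Centre is SW corner plus half of each.
latitude 6.2292° S, longitude 4.7917° E.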